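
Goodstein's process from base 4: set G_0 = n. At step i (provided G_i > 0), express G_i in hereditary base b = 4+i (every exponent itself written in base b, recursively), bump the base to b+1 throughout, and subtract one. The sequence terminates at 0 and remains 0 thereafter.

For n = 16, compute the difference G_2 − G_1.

(0) 16|_4 = 4^2 ↦ 5^2|_5 = 25 ⇒ 24
(1) 24|_5 = 4·5 + 4 ↦ 4·6 + 4|_6 = 28 ⇒ 27

3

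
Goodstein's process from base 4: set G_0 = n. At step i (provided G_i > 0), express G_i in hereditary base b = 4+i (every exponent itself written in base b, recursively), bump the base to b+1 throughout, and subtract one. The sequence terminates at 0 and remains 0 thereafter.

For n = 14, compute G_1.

G_0 = 14. HB_4(14) = 3·4 + 2. Bump = 17. G_1 = 16.
G_1 = 16. HB_5(16) = 3·5 + 1. Bump = 19. G_2 = 18.

16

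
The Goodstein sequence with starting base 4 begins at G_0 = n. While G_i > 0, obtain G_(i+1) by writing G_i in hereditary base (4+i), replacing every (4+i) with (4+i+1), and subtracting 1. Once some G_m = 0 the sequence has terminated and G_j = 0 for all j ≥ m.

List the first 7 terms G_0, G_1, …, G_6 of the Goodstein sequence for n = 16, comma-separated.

16, 24, 27, 30, 33, 36, 39

(0) 16|_4 = 4^2 ↦ 5^2|_5 = 25 ⇒ 24
(1) 24|_5 = 4·5 + 4 ↦ 4·6 + 4|_6 = 28 ⇒ 27
(2) 27|_6 = 4·6 + 3 ↦ 4·7 + 3|_7 = 31 ⇒ 30
(3) 30|_7 = 4·7 + 2 ↦ 4·8 + 2|_8 = 34 ⇒ 33
(4) 33|_8 = 4·8 + 1 ↦ 4·9 + 1|_9 = 37 ⇒ 36
(5) 36|_9 = 4·9 ↦ 4·10|_10 = 40 ⇒ 39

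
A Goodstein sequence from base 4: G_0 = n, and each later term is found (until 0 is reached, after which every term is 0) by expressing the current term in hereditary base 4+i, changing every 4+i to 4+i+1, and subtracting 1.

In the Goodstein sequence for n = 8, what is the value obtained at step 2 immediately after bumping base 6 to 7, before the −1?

10

base 4: 8 = 2·4; at 5: 2·5 = 10; next = 9
base 5: 9 = 5 + 4; at 6: 6 + 4 = 10; next = 9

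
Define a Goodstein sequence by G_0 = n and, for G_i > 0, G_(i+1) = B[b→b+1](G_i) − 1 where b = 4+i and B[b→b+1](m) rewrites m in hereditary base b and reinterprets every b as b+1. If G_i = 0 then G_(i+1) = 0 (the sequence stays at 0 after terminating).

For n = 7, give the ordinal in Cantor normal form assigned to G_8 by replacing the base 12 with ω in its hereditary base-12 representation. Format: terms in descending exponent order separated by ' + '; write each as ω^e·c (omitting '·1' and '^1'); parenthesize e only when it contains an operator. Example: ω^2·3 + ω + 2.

3

(0) 7|_4 = 4 + 3 ↦ 5 + 3|_5 = 8 ⇒ 7
(1) 7|_5 = 5 + 2 ↦ 6 + 2|_6 = 8 ⇒ 7
(2) 7|_6 = 6 + 1 ↦ 7 + 1|_7 = 8 ⇒ 7
(3) 7|_7 = 7 ↦ 8|_8 = 8 ⇒ 7
(4) 7|_8 = 7 ↦ 7|_9 = 7 ⇒ 6
(5) 6|_9 = 6 ↦ 6|_10 = 6 ⇒ 5
(6) 5|_10 = 5 ↦ 5|_11 = 5 ⇒ 4
(7) 4|_11 = 4 ↦ 4|_12 = 4 ⇒ 3
(8) 3|_12 = 3 ↦ 3|_13 = 3 ⇒ 2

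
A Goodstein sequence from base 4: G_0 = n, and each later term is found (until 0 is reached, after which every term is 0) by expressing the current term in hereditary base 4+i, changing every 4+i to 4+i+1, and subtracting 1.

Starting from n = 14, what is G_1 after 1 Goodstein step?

16

G_0 = 14. HB_4(14) = 3·4 + 2. Bump = 17. G_1 = 16.
G_1 = 16. HB_5(16) = 3·5 + 1. Bump = 19. G_2 = 18.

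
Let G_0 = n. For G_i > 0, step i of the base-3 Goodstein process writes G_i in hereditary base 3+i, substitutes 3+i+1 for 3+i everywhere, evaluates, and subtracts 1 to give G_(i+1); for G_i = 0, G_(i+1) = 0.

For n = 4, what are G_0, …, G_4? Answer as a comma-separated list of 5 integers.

4, 4, 4, 3, 2

step 0: 4 = 3 + 1; sub 4 for 3: 4 + 1; = 5; G_1 = 5−1 = 4
step 1: 4 = 4; sub 5 for 4: 5; = 5; G_2 = 5−1 = 4
step 2: 4 = 4; sub 6 for 5: 4; = 4; G_3 = 4−1 = 3
step 3: 3 = 3; sub 7 for 6: 3; = 3; G_4 = 3−1 = 2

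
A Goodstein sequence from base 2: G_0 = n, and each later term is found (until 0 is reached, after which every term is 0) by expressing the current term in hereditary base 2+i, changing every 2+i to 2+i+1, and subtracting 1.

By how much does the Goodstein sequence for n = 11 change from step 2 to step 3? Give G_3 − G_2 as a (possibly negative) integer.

14600

step 0: 11 = 2^(2 + 1) + 2 + 1; sub 3 for 2: 3^(3 + 1) + 3 + 1; = 85; G_1 = 85−1 = 84
step 1: 84 = 3^(3 + 1) + 3; sub 4 for 3: 4^(4 + 1) + 4; = 1028; G_2 = 1028−1 = 1027
step 2: 1027 = 4^(4 + 1) + 3; sub 5 for 4: 5^(5 + 1) + 3; = 15628; G_3 = 15628−1 = 15627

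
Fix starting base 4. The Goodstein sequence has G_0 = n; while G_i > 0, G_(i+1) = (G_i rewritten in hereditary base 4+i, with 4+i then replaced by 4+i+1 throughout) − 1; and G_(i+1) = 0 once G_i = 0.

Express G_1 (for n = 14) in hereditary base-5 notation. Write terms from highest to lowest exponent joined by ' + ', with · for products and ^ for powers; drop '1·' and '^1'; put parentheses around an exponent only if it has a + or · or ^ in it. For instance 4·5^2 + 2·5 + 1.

3·5 + 1

(0) 14|_4 = 3·4 + 2 ↦ 3·5 + 2|_5 = 17 ⇒ 16
(1) 16|_5 = 3·5 + 1 ↦ 3·6 + 1|_6 = 19 ⇒ 18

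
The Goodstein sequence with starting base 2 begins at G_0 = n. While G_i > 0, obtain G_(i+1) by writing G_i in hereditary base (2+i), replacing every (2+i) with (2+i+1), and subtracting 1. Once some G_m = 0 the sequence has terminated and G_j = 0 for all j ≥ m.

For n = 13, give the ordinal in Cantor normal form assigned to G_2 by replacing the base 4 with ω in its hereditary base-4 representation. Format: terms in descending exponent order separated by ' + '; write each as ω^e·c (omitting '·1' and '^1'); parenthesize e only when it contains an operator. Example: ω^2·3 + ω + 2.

(0) 13|_2 = 2^(2 + 1) + 2^2 + 1 ↦ 3^(3 + 1) + 3^3 + 1|_3 = 109 ⇒ 108
(1) 108|_3 = 3^(3 + 1) + 3^3 ↦ 4^(4 + 1) + 4^4|_4 = 1280 ⇒ 1279

ω^(ω + 1) + ω^3·3 + ω^2·3 + ω·3 + 3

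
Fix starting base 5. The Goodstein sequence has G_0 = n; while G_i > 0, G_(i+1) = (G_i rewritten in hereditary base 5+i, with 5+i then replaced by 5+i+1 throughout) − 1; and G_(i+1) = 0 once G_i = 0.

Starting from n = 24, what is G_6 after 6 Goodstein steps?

41

step 0: 24 = 4·5 + 4; sub 6 for 5: 4·6 + 4; = 28; G_1 = 28−1 = 27
step 1: 27 = 4·6 + 3; sub 7 for 6: 4·7 + 3; = 31; G_2 = 31−1 = 30
step 2: 30 = 4·7 + 2; sub 8 for 7: 4·8 + 2; = 34; G_3 = 34−1 = 33
step 3: 33 = 4·8 + 1; sub 9 for 8: 4·9 + 1; = 37; G_4 = 37−1 = 36
step 4: 36 = 4·9; sub 10 for 9: 4·10; = 40; G_5 = 40−1 = 39
step 5: 39 = 3·10 + 9; sub 11 for 10: 3·11 + 9; = 42; G_6 = 42−1 = 41
step 6: 41 = 3·11 + 8; sub 12 for 11: 3·12 + 8; = 44; G_7 = 44−1 = 43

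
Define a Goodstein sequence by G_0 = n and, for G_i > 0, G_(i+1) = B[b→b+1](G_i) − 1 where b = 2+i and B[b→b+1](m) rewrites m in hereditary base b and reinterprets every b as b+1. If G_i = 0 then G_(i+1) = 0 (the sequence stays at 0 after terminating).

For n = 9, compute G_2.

1023

G_0=9  [base 2] 2^(2 + 1) + 1  →[2↦3]→  3^(3 + 1) + 1 = 82  −1 ⇒ G_1=81
G_1=81  [base 3] 3^(3 + 1)  →[3↦4]→  4^(4 + 1) = 1024  −1 ⇒ G_2=1023
G_2=1023  [base 4] 3·4^4 + 3·4^3 + 3·4^2 + 3·4 + 3  →[4↦5]→  3·5^5 + 3·5^3 + 3·5^2 + 3·5 + 3 = 9843  −1 ⇒ G_3=9842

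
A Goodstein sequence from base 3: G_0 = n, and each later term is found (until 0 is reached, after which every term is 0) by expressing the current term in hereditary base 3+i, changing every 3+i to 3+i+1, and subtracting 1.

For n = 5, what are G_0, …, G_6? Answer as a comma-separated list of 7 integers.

[0] 5 ≡ 3 + 2 (base 3). Lift 4: 6. −1: 5.
[1] 5 ≡ 4 + 1 (base 4). Lift 5: 6. −1: 5.
[2] 5 ≡ 5 (base 5). Lift 6: 6. −1: 5.
[3] 5 ≡ 5 (base 6). Lift 7: 5. −1: 4.
[4] 4 ≡ 4 (base 7). Lift 8: 4. −1: 3.
[5] 3 ≡ 3 (base 8). Lift 9: 3. −1: 2.

5, 5, 5, 5, 4, 3, 2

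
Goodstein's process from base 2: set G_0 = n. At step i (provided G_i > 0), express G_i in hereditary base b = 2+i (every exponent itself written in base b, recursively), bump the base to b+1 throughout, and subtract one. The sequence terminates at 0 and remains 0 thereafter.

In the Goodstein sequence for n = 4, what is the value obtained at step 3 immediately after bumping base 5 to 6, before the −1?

84

G_0 = 4. HB_2(4) = 2^2. Bump = 27. G_1 = 26.
G_1 = 26. HB_3(26) = 2·3^2 + 2·3 + 2. Bump = 42. G_2 = 41.
G_2 = 41. HB_4(41) = 2·4^2 + 2·4 + 1. Bump = 61. G_3 = 60.
G_3 = 60. HB_5(60) = 2·5^2 + 2·5. Bump = 84. G_4 = 83.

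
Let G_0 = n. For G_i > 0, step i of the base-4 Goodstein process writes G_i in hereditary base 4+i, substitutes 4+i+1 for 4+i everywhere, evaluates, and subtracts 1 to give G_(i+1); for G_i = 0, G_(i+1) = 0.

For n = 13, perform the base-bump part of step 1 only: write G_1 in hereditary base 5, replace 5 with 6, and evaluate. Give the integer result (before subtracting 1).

18

i=0: 13 = 3·4 + 1 (b=4); 4→5: 3·5 + 1 = 16; 16−1 = 15
i=1: 15 = 3·5 (b=5); 5→6: 3·6 = 18; 18−1 = 17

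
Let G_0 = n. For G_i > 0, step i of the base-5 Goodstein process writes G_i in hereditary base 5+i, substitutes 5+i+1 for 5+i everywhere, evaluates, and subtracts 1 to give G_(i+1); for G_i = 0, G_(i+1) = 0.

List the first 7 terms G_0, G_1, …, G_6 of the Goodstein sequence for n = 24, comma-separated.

24 —HB5→ 4·5 + 4 —bump→ 4·6 + 4 = 28 —(−1)→ 27
27 —HB6→ 4·6 + 3 —bump→ 4·7 + 3 = 31 —(−1)→ 30
30 —HB7→ 4·7 + 2 —bump→ 4·8 + 2 = 34 —(−1)→ 33
33 —HB8→ 4·8 + 1 —bump→ 4·9 + 1 = 37 —(−1)→ 36
36 —HB9→ 4·9 —bump→ 4·10 = 40 —(−1)→ 39
39 —HB10→ 3·10 + 9 —bump→ 3·11 + 9 = 42 —(−1)→ 41

24, 27, 30, 33, 36, 39, 41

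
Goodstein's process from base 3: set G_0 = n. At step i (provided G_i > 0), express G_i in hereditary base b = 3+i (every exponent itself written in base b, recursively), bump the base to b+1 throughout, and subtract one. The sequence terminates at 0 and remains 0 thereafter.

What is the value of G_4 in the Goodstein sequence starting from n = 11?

11 —HB3→ 3^2 + 2 —bump→ 4^2 + 2 = 18 —(−1)→ 17
17 —HB4→ 4^2 + 1 —bump→ 5^2 + 1 = 26 —(−1)→ 25
25 —HB5→ 5^2 —bump→ 6^2 = 36 —(−1)→ 35
35 —HB6→ 5·6 + 5 —bump→ 5·7 + 5 = 40 —(−1)→ 39
39 —HB7→ 5·7 + 4 —bump→ 5·8 + 4 = 44 —(−1)→ 43

39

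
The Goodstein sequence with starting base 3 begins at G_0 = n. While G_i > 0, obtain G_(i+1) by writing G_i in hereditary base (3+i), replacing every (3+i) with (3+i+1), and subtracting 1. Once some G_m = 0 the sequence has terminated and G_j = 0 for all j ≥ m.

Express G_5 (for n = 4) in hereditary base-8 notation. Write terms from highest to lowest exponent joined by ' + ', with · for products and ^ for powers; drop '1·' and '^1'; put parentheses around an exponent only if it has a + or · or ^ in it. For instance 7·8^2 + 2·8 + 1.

G_0=4  [base 3] 3 + 1  →[3↦4]→  4 + 1 = 5  −1 ⇒ G_1=4
G_1=4  [base 4] 4  →[4↦5]→  5 = 5  −1 ⇒ G_2=4
G_2=4  [base 5] 4  →[5↦6]→  4 = 4  −1 ⇒ G_3=3
G_3=3  [base 6] 3  →[6↦7]→  3 = 3  −1 ⇒ G_4=2
G_4=2  [base 7] 2  →[7↦8]→  2 = 2  −1 ⇒ G_5=1
G_5=1  [base 8] 1  →[8↦9]→  1 = 1  −1 ⇒ G_6=0

1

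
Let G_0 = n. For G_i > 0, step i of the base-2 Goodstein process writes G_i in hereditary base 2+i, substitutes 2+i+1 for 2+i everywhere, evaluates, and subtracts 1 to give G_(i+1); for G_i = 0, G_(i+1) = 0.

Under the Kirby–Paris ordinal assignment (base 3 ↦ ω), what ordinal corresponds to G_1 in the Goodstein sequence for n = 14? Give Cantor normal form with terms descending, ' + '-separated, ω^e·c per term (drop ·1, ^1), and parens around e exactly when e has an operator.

step 0: 14 = 2^(2 + 1) + 2^2 + 2; sub 3 for 2: 3^(3 + 1) + 3^3 + 3; = 111; G_1 = 111−1 = 110
step 1: 110 = 3^(3 + 1) + 3^3 + 2; sub 4 for 3: 4^(4 + 1) + 4^4 + 2; = 1282; G_2 = 1282−1 = 1281

ω^(ω + 1) + ω^ω + 2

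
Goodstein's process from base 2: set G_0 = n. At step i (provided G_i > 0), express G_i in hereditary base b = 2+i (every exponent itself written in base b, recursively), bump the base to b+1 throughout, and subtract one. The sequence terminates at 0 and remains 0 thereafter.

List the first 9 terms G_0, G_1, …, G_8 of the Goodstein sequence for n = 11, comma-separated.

11, 84, 1027, 15627, 279937, 5764801, 134217727, 2749609302, 70077777775

(0) 11|_2 = 2^(2 + 1) + 2 + 1 ↦ 3^(3 + 1) + 3 + 1|_3 = 85 ⇒ 84
(1) 84|_3 = 3^(3 + 1) + 3 ↦ 4^(4 + 1) + 4|_4 = 1028 ⇒ 1027
(2) 1027|_4 = 4^(4 + 1) + 3 ↦ 5^(5 + 1) + 3|_5 = 15628 ⇒ 15627
(3) 15627|_5 = 5^(5 + 1) + 2 ↦ 6^(6 + 1) + 2|_6 = 279938 ⇒ 279937
(4) 279937|_6 = 6^(6 + 1) + 1 ↦ 7^(7 + 1) + 1|_7 = 5764802 ⇒ 5764801
(5) 5764801|_7 = 7^(7 + 1) ↦ 8^(8 + 1)|_8 = 134217728 ⇒ 134217727
(6) 134217727|_8 = 7·8^8 + 7·8^7 + 7·8^6 + 7·8^5 + 7·8^4 + 7·8^3 + 7·8^2 + 7·8 + 7 ↦ 7·9^9 + 7·9^7 + 7·9^6 + 7·9^5 + 7·9^4 + 7·9^3 + 7·9^2 + 7·9 + 7|_9 = 2749609303 ⇒ 2749609302
(7) 2749609302|_9 = 7·9^9 + 7·9^7 + 7·9^6 + 7·9^5 + 7·9^4 + 7·9^3 + 7·9^2 + 7·9 + 6 ↦ 7·10^10 + 7·10^7 + 7·10^6 + 7·10^5 + 7·10^4 + 7·10^3 + 7·10^2 + 7·10 + 6|_10 = 70077777776 ⇒ 70077777775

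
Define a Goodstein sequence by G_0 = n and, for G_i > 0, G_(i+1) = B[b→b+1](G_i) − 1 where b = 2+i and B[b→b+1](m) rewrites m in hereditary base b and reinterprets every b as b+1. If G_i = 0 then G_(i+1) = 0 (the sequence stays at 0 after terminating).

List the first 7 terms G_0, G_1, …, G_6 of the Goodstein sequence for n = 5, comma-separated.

5 —HB2→ 2^2 + 1 —bump→ 3^3 + 1 = 28 —(−1)→ 27
27 —HB3→ 3^3 —bump→ 4^4 = 256 —(−1)→ 255
255 —HB4→ 3·4^3 + 3·4^2 + 3·4 + 3 —bump→ 3·5^3 + 3·5^2 + 3·5 + 3 = 468 —(−1)→ 467
467 —HB5→ 3·5^3 + 3·5^2 + 3·5 + 2 —bump→ 3·6^3 + 3·6^2 + 3·6 + 2 = 776 —(−1)→ 775
775 —HB6→ 3·6^3 + 3·6^2 + 3·6 + 1 —bump→ 3·7^3 + 3·7^2 + 3·7 + 1 = 1198 —(−1)→ 1197
1197 —HB7→ 3·7^3 + 3·7^2 + 3·7 —bump→ 3·8^3 + 3·8^2 + 3·8 = 1752 —(−1)→ 1751

5, 27, 255, 467, 775, 1197, 1751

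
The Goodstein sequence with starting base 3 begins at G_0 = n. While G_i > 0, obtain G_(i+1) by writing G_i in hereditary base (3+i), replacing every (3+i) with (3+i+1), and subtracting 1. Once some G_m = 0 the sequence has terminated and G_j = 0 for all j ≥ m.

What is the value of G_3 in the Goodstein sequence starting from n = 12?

37

(0) 12|_3 = 3^2 + 3 ↦ 4^2 + 4|_4 = 20 ⇒ 19
(1) 19|_4 = 4^2 + 3 ↦ 5^2 + 3|_5 = 28 ⇒ 27
(2) 27|_5 = 5^2 + 2 ↦ 6^2 + 2|_6 = 38 ⇒ 37
(3) 37|_6 = 6^2 + 1 ↦ 7^2 + 1|_7 = 50 ⇒ 49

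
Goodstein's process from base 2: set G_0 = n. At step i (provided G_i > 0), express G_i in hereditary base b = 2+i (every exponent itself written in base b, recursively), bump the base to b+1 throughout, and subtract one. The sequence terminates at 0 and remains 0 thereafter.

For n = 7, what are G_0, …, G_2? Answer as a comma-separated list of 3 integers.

7, 30, 259

(0) 7|_2 = 2^2 + 2 + 1 ↦ 3^3 + 3 + 1|_3 = 31 ⇒ 30
(1) 30|_3 = 3^3 + 3 ↦ 4^4 + 4|_4 = 260 ⇒ 259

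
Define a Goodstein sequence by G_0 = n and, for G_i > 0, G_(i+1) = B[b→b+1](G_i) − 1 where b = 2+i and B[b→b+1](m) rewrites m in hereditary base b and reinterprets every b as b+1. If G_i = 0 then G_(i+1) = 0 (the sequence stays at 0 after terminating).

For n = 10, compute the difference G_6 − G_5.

10 —HB2→ 2^(2 + 1) + 2 —bump→ 3^(3 + 1) + 3 = 84 —(−1)→ 83
83 —HB3→ 3^(3 + 1) + 2 —bump→ 4^(4 + 1) + 2 = 1026 —(−1)→ 1025
1025 —HB4→ 4^(4 + 1) + 1 —bump→ 5^(5 + 1) + 1 = 15626 —(−1)→ 15625
15625 —HB5→ 5^(5 + 1) —bump→ 6^(6 + 1) = 279936 —(−1)→ 279935
279935 —HB6→ 5·6^6 + 5·6^5 + 5·6^4 + 5·6^3 + 5·6^2 + 5·6 + 5 —bump→ 5·7^7 + 5·7^5 + 5·7^4 + 5·7^3 + 5·7^2 + 5·7 + 5 = 4215755 —(−1)→ 4215754
4215754 —HB7→ 5·7^7 + 5·7^5 + 5·7^4 + 5·7^3 + 5·7^2 + 5·7 + 4 —bump→ 5·8^8 + 5·8^5 + 5·8^4 + 5·8^3 + 5·8^2 + 5·8 + 4 = 84073324 —(−1)→ 84073323

79857569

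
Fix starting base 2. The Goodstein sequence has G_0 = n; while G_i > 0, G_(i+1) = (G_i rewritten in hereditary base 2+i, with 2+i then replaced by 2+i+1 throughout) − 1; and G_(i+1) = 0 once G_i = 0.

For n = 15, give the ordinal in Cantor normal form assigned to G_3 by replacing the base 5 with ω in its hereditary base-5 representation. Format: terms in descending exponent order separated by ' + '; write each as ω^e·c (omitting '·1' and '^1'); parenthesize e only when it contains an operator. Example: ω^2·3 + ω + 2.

step 0: 15 = 2^(2 + 1) + 2^2 + 2 + 1; sub 3 for 2: 3^(3 + 1) + 3^3 + 3 + 1; = 112; G_1 = 112−1 = 111
step 1: 111 = 3^(3 + 1) + 3^3 + 3; sub 4 for 3: 4^(4 + 1) + 4^4 + 4; = 1284; G_2 = 1284−1 = 1283
step 2: 1283 = 4^(4 + 1) + 4^4 + 3; sub 5 for 4: 5^(5 + 1) + 5^5 + 3; = 18753; G_3 = 18753−1 = 18752

ω^(ω + 1) + ω^ω + 2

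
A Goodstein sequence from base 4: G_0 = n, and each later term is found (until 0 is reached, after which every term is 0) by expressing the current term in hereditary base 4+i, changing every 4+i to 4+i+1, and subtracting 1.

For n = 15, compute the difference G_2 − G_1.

2

i=0: 15 = 3·4 + 3 (b=4); 4→5: 3·5 + 3 = 18; 18−1 = 17
i=1: 17 = 3·5 + 2 (b=5); 5→6: 3·6 + 2 = 20; 20−1 = 19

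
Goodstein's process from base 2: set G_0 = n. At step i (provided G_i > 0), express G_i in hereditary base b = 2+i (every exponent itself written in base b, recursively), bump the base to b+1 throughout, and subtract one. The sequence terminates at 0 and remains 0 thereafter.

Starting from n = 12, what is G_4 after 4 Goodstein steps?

step 0: 12 = 2^(2 + 1) + 2^2; sub 3 for 2: 3^(3 + 1) + 3^3; = 108; G_1 = 108−1 = 107
step 1: 107 = 3^(3 + 1) + 2·3^2 + 2·3 + 2; sub 4 for 3: 4^(4 + 1) + 2·4^2 + 2·4 + 2; = 1066; G_2 = 1066−1 = 1065
step 2: 1065 = 4^(4 + 1) + 2·4^2 + 2·4 + 1; sub 5 for 4: 5^(5 + 1) + 2·5^2 + 2·5 + 1; = 15686; G_3 = 15686−1 = 15685
step 3: 15685 = 5^(5 + 1) + 2·5^2 + 2·5; sub 6 for 5: 6^(6 + 1) + 2·6^2 + 2·6; = 280020; G_4 = 280020−1 = 280019
step 4: 280019 = 6^(6 + 1) + 2·6^2 + 6 + 5; sub 7 for 6: 7^(7 + 1) + 2·7^2 + 7 + 5; = 5764911; G_5 = 5764911−1 = 5764910

280019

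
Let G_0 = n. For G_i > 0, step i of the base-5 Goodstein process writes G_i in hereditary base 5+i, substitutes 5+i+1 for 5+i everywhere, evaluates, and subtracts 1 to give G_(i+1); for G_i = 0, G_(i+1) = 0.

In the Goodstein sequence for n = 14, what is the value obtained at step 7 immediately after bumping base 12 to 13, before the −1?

20

(0) 14|_5 = 2·5 + 4 ↦ 2·6 + 4|_6 = 16 ⇒ 15
(1) 15|_6 = 2·6 + 3 ↦ 2·7 + 3|_7 = 17 ⇒ 16
(2) 16|_7 = 2·7 + 2 ↦ 2·8 + 2|_8 = 18 ⇒ 17
(3) 17|_8 = 2·8 + 1 ↦ 2·9 + 1|_9 = 19 ⇒ 18
(4) 18|_9 = 2·9 ↦ 2·10|_10 = 20 ⇒ 19
(5) 19|_10 = 10 + 9 ↦ 11 + 9|_11 = 20 ⇒ 19
(6) 19|_11 = 11 + 8 ↦ 12 + 8|_12 = 20 ⇒ 19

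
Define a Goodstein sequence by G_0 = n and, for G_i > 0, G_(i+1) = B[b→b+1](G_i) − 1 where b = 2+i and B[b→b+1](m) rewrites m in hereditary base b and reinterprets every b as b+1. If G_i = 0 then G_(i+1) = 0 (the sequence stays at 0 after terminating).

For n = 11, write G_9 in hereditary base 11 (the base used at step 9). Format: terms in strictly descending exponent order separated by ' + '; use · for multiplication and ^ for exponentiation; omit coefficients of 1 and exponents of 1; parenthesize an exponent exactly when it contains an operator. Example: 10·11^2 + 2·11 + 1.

7·11^11 + 7·11^7 + 7·11^6 + 7·11^5 + 7·11^4 + 7·11^3 + 7·11^2 + 7·11 + 4

i=0: 11 = 2^(2 + 1) + 2 + 1 (b=2); 2→3: 3^(3 + 1) + 3 + 1 = 85; 85−1 = 84
i=1: 84 = 3^(3 + 1) + 3 (b=3); 3→4: 4^(4 + 1) + 4 = 1028; 1028−1 = 1027
i=2: 1027 = 4^(4 + 1) + 3 (b=4); 4→5: 5^(5 + 1) + 3 = 15628; 15628−1 = 15627
i=3: 15627 = 5^(5 + 1) + 2 (b=5); 5→6: 6^(6 + 1) + 2 = 279938; 279938−1 = 279937
i=4: 279937 = 6^(6 + 1) + 1 (b=6); 6→7: 7^(7 + 1) + 1 = 5764802; 5764802−1 = 5764801
i=5: 5764801 = 7^(7 + 1) (b=7); 7→8: 8^(8 + 1) = 134217728; 134217728−1 = 134217727
i=6: 134217727 = 7·8^8 + 7·8^7 + 7·8^6 + 7·8^5 + 7·8^4 + 7·8^3 + 7·8^2 + 7·8 + 7 (b=8); 8→9: 7·9^9 + 7·9^7 + 7·9^6 + 7·9^5 + 7·9^4 + 7·9^3 + 7·9^2 + 7·9 + 7 = 2749609303; 2749609303−1 = 2749609302
i=7: 2749609302 = 7·9^9 + 7·9^7 + 7·9^6 + 7·9^5 + 7·9^4 + 7·9^3 + 7·9^2 + 7·9 + 6 (b=9); 9→10: 7·10^10 + 7·10^7 + 7·10^6 + 7·10^5 + 7·10^4 + 7·10^3 + 7·10^2 + 7·10 + 6 = 70077777776; 70077777776−1 = 70077777775
i=8: 70077777775 = 7·10^10 + 7·10^7 + 7·10^6 + 7·10^5 + 7·10^4 + 7·10^3 + 7·10^2 + 7·10 + 5 (b=10); 10→11: 7·11^11 + 7·11^7 + 7·11^6 + 7·11^5 + 7·11^4 + 7·11^3 + 7·11^2 + 7·11 + 5 = 1997331745491; 1997331745491−1 = 1997331745490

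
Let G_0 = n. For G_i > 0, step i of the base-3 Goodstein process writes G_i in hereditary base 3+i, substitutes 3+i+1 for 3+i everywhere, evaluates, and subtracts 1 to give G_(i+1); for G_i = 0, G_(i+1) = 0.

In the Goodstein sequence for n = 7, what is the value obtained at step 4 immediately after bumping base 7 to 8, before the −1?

10

i=0: 7 = 2·3 + 1 (b=3); 3→4: 2·4 + 1 = 9; 9−1 = 8
i=1: 8 = 2·4 (b=4); 4→5: 2·5 = 10; 10−1 = 9
i=2: 9 = 5 + 4 (b=5); 5→6: 6 + 4 = 10; 10−1 = 9
i=3: 9 = 6 + 3 (b=6); 6→7: 7 + 3 = 10; 10−1 = 9
i=4: 9 = 7 + 2 (b=7); 7→8: 8 + 2 = 10; 10−1 = 9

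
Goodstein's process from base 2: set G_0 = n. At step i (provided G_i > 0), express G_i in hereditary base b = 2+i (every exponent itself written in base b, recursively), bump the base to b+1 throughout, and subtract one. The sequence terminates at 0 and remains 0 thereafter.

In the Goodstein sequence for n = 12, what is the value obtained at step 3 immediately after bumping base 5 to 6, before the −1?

G_0 = 12. HB_2(12) = 2^(2 + 1) + 2^2. Bump = 108. G_1 = 107.
G_1 = 107. HB_3(107) = 3^(3 + 1) + 2·3^2 + 2·3 + 2. Bump = 1066. G_2 = 1065.
G_2 = 1065. HB_4(1065) = 4^(4 + 1) + 2·4^2 + 2·4 + 1. Bump = 15686. G_3 = 15685.
G_3 = 15685. HB_5(15685) = 5^(5 + 1) + 2·5^2 + 2·5. Bump = 280020. G_4 = 280019.

280020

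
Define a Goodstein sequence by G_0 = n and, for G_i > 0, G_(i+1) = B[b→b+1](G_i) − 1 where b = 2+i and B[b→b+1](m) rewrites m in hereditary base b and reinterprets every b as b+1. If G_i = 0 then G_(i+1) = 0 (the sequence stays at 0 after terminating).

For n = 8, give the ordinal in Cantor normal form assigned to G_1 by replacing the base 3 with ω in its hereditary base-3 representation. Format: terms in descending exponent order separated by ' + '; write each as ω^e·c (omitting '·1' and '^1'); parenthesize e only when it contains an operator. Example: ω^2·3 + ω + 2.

ω^ω·2 + ω^2·2 + ω·2 + 2

base 2: 8 = 2^(2 + 1); at 3: 3^(3 + 1) = 81; next = 80
base 3: 80 = 2·3^3 + 2·3^2 + 2·3 + 2; at 4: 2·4^4 + 2·4^2 + 2·4 + 2 = 554; next = 553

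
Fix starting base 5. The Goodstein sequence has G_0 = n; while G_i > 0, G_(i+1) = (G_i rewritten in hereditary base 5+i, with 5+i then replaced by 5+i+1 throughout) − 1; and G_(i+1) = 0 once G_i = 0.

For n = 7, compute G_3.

7

G_0=7  [base 5] 5 + 2  →[5↦6]→  6 + 2 = 8  −1 ⇒ G_1=7
G_1=7  [base 6] 6 + 1  →[6↦7]→  7 + 1 = 8  −1 ⇒ G_2=7
G_2=7  [base 7] 7  →[7↦8]→  8 = 8  −1 ⇒ G_3=7
G_3=7  [base 8] 7  →[8↦9]→  7 = 7  −1 ⇒ G_4=6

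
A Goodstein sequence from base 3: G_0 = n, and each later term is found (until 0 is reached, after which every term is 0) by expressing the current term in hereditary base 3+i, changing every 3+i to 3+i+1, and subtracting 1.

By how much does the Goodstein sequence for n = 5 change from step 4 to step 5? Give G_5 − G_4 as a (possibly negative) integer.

-1

5 —HB3→ 3 + 2 —bump→ 4 + 2 = 6 —(−1)→ 5
5 —HB4→ 4 + 1 —bump→ 5 + 1 = 6 —(−1)→ 5
5 —HB5→ 5 —bump→ 6 = 6 —(−1)→ 5
5 —HB6→ 5 —bump→ 5 = 5 —(−1)→ 4
4 —HB7→ 4 —bump→ 4 = 4 —(−1)→ 3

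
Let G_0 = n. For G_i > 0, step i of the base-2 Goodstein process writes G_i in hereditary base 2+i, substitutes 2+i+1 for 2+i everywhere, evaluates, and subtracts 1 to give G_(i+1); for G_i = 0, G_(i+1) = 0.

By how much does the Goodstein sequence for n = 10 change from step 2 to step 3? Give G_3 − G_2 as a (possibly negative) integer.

14600

step 0: 10 = 2^(2 + 1) + 2; sub 3 for 2: 3^(3 + 1) + 3; = 84; G_1 = 84−1 = 83
step 1: 83 = 3^(3 + 1) + 2; sub 4 for 3: 4^(4 + 1) + 2; = 1026; G_2 = 1026−1 = 1025
step 2: 1025 = 4^(4 + 1) + 1; sub 5 for 4: 5^(5 + 1) + 1; = 15626; G_3 = 15626−1 = 15625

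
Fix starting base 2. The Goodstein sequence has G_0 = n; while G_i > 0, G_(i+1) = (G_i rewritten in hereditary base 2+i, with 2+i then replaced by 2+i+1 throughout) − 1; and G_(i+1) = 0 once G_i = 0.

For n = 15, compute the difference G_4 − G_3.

307841

i=0: 15 = 2^(2 + 1) + 2^2 + 2 + 1 (b=2); 2→3: 3^(3 + 1) + 3^3 + 3 + 1 = 112; 112−1 = 111
i=1: 111 = 3^(3 + 1) + 3^3 + 3 (b=3); 3→4: 4^(4 + 1) + 4^4 + 4 = 1284; 1284−1 = 1283
i=2: 1283 = 4^(4 + 1) + 4^4 + 3 (b=4); 4→5: 5^(5 + 1) + 5^5 + 3 = 18753; 18753−1 = 18752
i=3: 18752 = 5^(5 + 1) + 5^5 + 2 (b=5); 5→6: 6^(6 + 1) + 6^6 + 2 = 326594; 326594−1 = 326593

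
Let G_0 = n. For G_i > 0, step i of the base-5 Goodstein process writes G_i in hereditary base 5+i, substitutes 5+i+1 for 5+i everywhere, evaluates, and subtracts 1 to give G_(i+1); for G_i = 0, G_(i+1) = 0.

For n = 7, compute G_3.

7

(0) 7|_5 = 5 + 2 ↦ 6 + 2|_6 = 8 ⇒ 7
(1) 7|_6 = 6 + 1 ↦ 7 + 1|_7 = 8 ⇒ 7
(2) 7|_7 = 7 ↦ 8|_8 = 8 ⇒ 7
(3) 7|_8 = 7 ↦ 7|_9 = 7 ⇒ 6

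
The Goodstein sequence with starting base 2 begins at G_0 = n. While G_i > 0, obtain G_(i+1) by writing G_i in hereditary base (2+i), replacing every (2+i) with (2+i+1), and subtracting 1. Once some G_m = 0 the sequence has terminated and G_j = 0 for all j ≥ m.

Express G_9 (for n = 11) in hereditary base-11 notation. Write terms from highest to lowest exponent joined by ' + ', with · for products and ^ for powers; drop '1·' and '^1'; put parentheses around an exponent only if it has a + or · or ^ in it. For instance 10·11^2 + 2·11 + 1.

[0] 11 ≡ 2^(2 + 1) + 2 + 1 (base 2). Lift 3: 85. −1: 84.
[1] 84 ≡ 3^(3 + 1) + 3 (base 3). Lift 4: 1028. −1: 1027.
[2] 1027 ≡ 4^(4 + 1) + 3 (base 4). Lift 5: 15628. −1: 15627.
[3] 15627 ≡ 5^(5 + 1) + 2 (base 5). Lift 6: 279938. −1: 279937.
[4] 279937 ≡ 6^(6 + 1) + 1 (base 6). Lift 7: 5764802. −1: 5764801.
[5] 5764801 ≡ 7^(7 + 1) (base 7). Lift 8: 134217728. −1: 134217727.
[6] 134217727 ≡ 7·8^8 + 7·8^7 + 7·8^6 + 7·8^5 + 7·8^4 + 7·8^3 + 7·8^2 + 7·8 + 7 (base 8). Lift 9: 2749609303. −1: 2749609302.
[7] 2749609302 ≡ 7·9^9 + 7·9^7 + 7·9^6 + 7·9^5 + 7·9^4 + 7·9^3 + 7·9^2 + 7·9 + 6 (base 9). Lift 10: 70077777776. −1: 70077777775.
[8] 70077777775 ≡ 7·10^10 + 7·10^7 + 7·10^6 + 7·10^5 + 7·10^4 + 7·10^3 + 7·10^2 + 7·10 + 5 (base 10). Lift 11: 1997331745491. −1: 1997331745490.

7·11^11 + 7·11^7 + 7·11^6 + 7·11^5 + 7·11^4 + 7·11^3 + 7·11^2 + 7·11 + 4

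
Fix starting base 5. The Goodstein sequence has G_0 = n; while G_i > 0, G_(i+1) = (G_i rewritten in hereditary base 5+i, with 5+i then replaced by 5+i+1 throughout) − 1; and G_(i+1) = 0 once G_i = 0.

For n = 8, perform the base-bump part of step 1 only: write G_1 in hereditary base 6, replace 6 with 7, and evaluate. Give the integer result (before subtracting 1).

8 —HB5→ 5 + 3 —bump→ 6 + 3 = 9 —(−1)→ 8
8 —HB6→ 6 + 2 —bump→ 7 + 2 = 9 —(−1)→ 8

9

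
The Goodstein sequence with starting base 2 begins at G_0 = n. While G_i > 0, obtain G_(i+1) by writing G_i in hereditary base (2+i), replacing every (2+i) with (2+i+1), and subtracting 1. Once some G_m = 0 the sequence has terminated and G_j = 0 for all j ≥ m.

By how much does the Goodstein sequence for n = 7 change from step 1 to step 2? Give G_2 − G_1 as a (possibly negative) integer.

i=0: 7 = 2^2 + 2 + 1 (b=2); 2→3: 3^3 + 3 + 1 = 31; 31−1 = 30
i=1: 30 = 3^3 + 3 (b=3); 3→4: 4^4 + 4 = 260; 260−1 = 259

229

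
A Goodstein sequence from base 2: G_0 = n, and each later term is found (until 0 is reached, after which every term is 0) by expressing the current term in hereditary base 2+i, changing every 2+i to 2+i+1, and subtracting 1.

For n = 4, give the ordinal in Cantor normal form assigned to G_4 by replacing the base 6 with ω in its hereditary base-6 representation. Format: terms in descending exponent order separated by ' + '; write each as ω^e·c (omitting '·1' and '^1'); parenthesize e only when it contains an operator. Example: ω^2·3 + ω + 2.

ω^2·2 + ω + 5

(0) 4|_2 = 2^2 ↦ 3^3|_3 = 27 ⇒ 26
(1) 26|_3 = 2·3^2 + 2·3 + 2 ↦ 2·4^2 + 2·4 + 2|_4 = 42 ⇒ 41
(2) 41|_4 = 2·4^2 + 2·4 + 1 ↦ 2·5^2 + 2·5 + 1|_5 = 61 ⇒ 60
(3) 60|_5 = 2·5^2 + 2·5 ↦ 2·6^2 + 2·6|_6 = 84 ⇒ 83
(4) 83|_6 = 2·6^2 + 6 + 5 ↦ 2·7^2 + 7 + 5|_7 = 110 ⇒ 109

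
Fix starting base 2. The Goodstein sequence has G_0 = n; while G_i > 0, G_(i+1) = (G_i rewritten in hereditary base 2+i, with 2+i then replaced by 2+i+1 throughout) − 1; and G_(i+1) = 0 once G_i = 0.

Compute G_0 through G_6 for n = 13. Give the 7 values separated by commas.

[0] 13 ≡ 2^(2 + 1) + 2^2 + 1 (base 2). Lift 3: 109. −1: 108.
[1] 108 ≡ 3^(3 + 1) + 3^3 (base 3). Lift 4: 1280. −1: 1279.
[2] 1279 ≡ 4^(4 + 1) + 3·4^3 + 3·4^2 + 3·4 + 3 (base 4). Lift 5: 16093. −1: 16092.
[3] 16092 ≡ 5^(5 + 1) + 3·5^3 + 3·5^2 + 3·5 + 2 (base 5). Lift 6: 280712. −1: 280711.
[4] 280711 ≡ 6^(6 + 1) + 3·6^3 + 3·6^2 + 3·6 + 1 (base 6). Lift 7: 5765999. −1: 5765998.
[5] 5765998 ≡ 7^(7 + 1) + 3·7^3 + 3·7^2 + 3·7 (base 7). Lift 8: 134219480. −1: 134219479.

13, 108, 1279, 16092, 280711, 5765998, 134219479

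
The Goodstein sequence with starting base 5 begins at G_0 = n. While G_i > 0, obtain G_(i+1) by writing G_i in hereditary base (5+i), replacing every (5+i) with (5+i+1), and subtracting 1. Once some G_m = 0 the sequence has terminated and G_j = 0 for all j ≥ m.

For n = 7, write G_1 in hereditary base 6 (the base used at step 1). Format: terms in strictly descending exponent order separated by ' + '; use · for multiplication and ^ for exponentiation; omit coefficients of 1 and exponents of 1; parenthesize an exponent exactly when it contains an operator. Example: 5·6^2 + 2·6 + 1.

base 5: 7 = 5 + 2; at 6: 6 + 2 = 8; next = 7
base 6: 7 = 6 + 1; at 7: 7 + 1 = 8; next = 7

6 + 1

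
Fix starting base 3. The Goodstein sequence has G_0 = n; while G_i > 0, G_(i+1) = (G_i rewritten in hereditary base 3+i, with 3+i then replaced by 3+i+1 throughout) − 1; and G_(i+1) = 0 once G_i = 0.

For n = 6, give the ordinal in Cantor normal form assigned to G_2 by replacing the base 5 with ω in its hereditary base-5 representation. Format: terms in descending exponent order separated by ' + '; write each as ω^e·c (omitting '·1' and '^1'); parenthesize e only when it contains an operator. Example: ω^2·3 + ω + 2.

ω + 2

step 0: 6 = 2·3; sub 4 for 3: 2·4; = 8; G_1 = 8−1 = 7
step 1: 7 = 4 + 3; sub 5 for 4: 5 + 3; = 8; G_2 = 8−1 = 7
step 2: 7 = 5 + 2; sub 6 for 5: 6 + 2; = 8; G_3 = 8−1 = 7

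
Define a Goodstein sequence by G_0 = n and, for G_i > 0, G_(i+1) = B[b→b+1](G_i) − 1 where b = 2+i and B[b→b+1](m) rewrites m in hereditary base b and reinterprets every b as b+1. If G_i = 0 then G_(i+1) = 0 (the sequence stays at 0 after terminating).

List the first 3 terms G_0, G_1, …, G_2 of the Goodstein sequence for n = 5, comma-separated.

5, 27, 255

i=0: 5 = 2^2 + 1 (b=2); 2→3: 3^3 + 1 = 28; 28−1 = 27
i=1: 27 = 3^3 (b=3); 3→4: 4^4 = 256; 256−1 = 255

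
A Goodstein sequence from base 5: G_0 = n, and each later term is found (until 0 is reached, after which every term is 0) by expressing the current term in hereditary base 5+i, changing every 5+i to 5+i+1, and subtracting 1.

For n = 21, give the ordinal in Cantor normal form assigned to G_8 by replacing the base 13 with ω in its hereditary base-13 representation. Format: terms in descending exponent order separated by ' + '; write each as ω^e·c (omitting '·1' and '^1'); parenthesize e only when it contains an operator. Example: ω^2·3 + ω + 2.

G_0=21  [base 5] 4·5 + 1  →[5↦6]→  4·6 + 1 = 25  −1 ⇒ G_1=24
G_1=24  [base 6] 4·6  →[6↦7]→  4·7 = 28  −1 ⇒ G_2=27
G_2=27  [base 7] 3·7 + 6  →[7↦8]→  3·8 + 6 = 30  −1 ⇒ G_3=29
G_3=29  [base 8] 3·8 + 5  →[8↦9]→  3·9 + 5 = 32  −1 ⇒ G_4=31
G_4=31  [base 9] 3·9 + 4  →[9↦10]→  3·10 + 4 = 34  −1 ⇒ G_5=33
G_5=33  [base 10] 3·10 + 3  →[10↦11]→  3·11 + 3 = 36  −1 ⇒ G_6=35
G_6=35  [base 11] 3·11 + 2  →[11↦12]→  3·12 + 2 = 38  −1 ⇒ G_7=37
G_7=37  [base 12] 3·12 + 1  →[12↦13]→  3·13 + 1 = 40  −1 ⇒ G_8=39

ω·3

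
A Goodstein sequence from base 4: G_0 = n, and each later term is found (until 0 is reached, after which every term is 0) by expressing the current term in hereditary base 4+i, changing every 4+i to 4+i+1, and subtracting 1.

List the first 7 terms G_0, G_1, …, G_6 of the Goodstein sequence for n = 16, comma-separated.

step 0: 16 = 4^2; sub 5 for 4: 5^2; = 25; G_1 = 25−1 = 24
step 1: 24 = 4·5 + 4; sub 6 for 5: 4·6 + 4; = 28; G_2 = 28−1 = 27
step 2: 27 = 4·6 + 3; sub 7 for 6: 4·7 + 3; = 31; G_3 = 31−1 = 30
step 3: 30 = 4·7 + 2; sub 8 for 7: 4·8 + 2; = 34; G_4 = 34−1 = 33
step 4: 33 = 4·8 + 1; sub 9 for 8: 4·9 + 1; = 37; G_5 = 37−1 = 36
step 5: 36 = 4·9; sub 10 for 9: 4·10; = 40; G_6 = 40−1 = 39

16, 24, 27, 30, 33, 36, 39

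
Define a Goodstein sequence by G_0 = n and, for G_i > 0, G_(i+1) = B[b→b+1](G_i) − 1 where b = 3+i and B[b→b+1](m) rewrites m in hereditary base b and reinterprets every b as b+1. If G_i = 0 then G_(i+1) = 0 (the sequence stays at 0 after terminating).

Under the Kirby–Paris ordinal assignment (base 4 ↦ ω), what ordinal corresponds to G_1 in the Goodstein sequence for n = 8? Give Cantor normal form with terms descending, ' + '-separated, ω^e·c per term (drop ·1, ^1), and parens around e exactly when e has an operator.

ω·2 + 1

8 —HB3→ 2·3 + 2 —bump→ 2·4 + 2 = 10 —(−1)→ 9
9 —HB4→ 2·4 + 1 —bump→ 2·5 + 1 = 11 —(−1)→ 10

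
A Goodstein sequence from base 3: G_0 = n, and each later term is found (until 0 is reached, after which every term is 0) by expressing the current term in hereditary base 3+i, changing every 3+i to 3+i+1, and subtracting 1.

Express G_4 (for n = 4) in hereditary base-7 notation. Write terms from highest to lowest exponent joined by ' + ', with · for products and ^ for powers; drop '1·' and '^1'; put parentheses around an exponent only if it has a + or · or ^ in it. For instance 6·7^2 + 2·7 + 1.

2

G_0 = 4. HB_3(4) = 3 + 1. Bump = 5. G_1 = 4.
G_1 = 4. HB_4(4) = 4. Bump = 5. G_2 = 4.
G_2 = 4. HB_5(4) = 4. Bump = 4. G_3 = 3.
G_3 = 3. HB_6(3) = 3. Bump = 3. G_4 = 2.
G_4 = 2. HB_7(2) = 2. Bump = 2. G_5 = 1.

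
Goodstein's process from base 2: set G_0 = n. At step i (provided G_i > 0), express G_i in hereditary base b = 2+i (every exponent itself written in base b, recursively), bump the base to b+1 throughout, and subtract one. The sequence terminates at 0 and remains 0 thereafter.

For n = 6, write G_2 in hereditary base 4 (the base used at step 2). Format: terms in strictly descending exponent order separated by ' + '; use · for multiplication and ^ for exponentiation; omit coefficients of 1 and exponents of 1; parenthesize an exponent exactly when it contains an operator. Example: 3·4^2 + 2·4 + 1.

(0) 6|_2 = 2^2 + 2 ↦ 3^3 + 3|_3 = 30 ⇒ 29
(1) 29|_3 = 3^3 + 2 ↦ 4^4 + 2|_4 = 258 ⇒ 257
(2) 257|_4 = 4^4 + 1 ↦ 5^5 + 1|_5 = 3126 ⇒ 3125

4^4 + 1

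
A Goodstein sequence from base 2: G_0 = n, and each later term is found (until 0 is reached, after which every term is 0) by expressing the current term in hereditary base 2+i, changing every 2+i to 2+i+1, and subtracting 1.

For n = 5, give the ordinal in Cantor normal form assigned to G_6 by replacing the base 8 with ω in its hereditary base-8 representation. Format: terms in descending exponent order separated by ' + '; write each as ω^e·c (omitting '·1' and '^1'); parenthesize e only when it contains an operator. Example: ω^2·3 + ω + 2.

G_0 = 5. HB_2(5) = 2^2 + 1. Bump = 28. G_1 = 27.
G_1 = 27. HB_3(27) = 3^3. Bump = 256. G_2 = 255.
G_2 = 255. HB_4(255) = 3·4^3 + 3·4^2 + 3·4 + 3. Bump = 468. G_3 = 467.
G_3 = 467. HB_5(467) = 3·5^3 + 3·5^2 + 3·5 + 2. Bump = 776. G_4 = 775.
G_4 = 775. HB_6(775) = 3·6^3 + 3·6^2 + 3·6 + 1. Bump = 1198. G_5 = 1197.
G_5 = 1197. HB_7(1197) = 3·7^3 + 3·7^2 + 3·7. Bump = 1752. G_6 = 1751.

ω^3·3 + ω^2·3 + ω·2 + 7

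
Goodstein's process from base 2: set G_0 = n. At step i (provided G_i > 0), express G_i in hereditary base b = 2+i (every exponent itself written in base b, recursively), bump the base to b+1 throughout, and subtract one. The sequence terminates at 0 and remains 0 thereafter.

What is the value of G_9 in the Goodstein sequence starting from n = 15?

3138578427934

i=0: 15 = 2^(2 + 1) + 2^2 + 2 + 1 (b=2); 2→3: 3^(3 + 1) + 3^3 + 3 + 1 = 112; 112−1 = 111
i=1: 111 = 3^(3 + 1) + 3^3 + 3 (b=3); 3→4: 4^(4 + 1) + 4^4 + 4 = 1284; 1284−1 = 1283
i=2: 1283 = 4^(4 + 1) + 4^4 + 3 (b=4); 4→5: 5^(5 + 1) + 5^5 + 3 = 18753; 18753−1 = 18752
i=3: 18752 = 5^(5 + 1) + 5^5 + 2 (b=5); 5→6: 6^(6 + 1) + 6^6 + 2 = 326594; 326594−1 = 326593
i=4: 326593 = 6^(6 + 1) + 6^6 + 1 (b=6); 6→7: 7^(7 + 1) + 7^7 + 1 = 6588345; 6588345−1 = 6588344
i=5: 6588344 = 7^(7 + 1) + 7^7 (b=7); 7→8: 8^(8 + 1) + 8^8 = 150994944; 150994944−1 = 150994943
i=6: 150994943 = 8^(8 + 1) + 7·8^7 + 7·8^6 + 7·8^5 + 7·8^4 + 7·8^3 + 7·8^2 + 7·8 + 7 (b=8); 8→9: 9^(9 + 1) + 7·9^7 + 7·9^6 + 7·9^5 + 7·9^4 + 7·9^3 + 7·9^2 + 7·9 + 7 = 3524450281; 3524450281−1 = 3524450280
i=7: 3524450280 = 9^(9 + 1) + 7·9^7 + 7·9^6 + 7·9^5 + 7·9^4 + 7·9^3 + 7·9^2 + 7·9 + 6 (b=9); 9→10: 10^(10 + 1) + 7·10^7 + 7·10^6 + 7·10^5 + 7·10^4 + 7·10^3 + 7·10^2 + 7·10 + 6 = 100077777776; 100077777776−1 = 100077777775
i=8: 100077777775 = 10^(10 + 1) + 7·10^7 + 7·10^6 + 7·10^5 + 7·10^4 + 7·10^3 + 7·10^2 + 7·10 + 5 (b=10); 10→11: 11^(11 + 1) + 7·11^7 + 7·11^6 + 7·11^5 + 7·11^4 + 7·11^3 + 7·11^2 + 7·11 + 5 = 3138578427935; 3138578427935−1 = 3138578427934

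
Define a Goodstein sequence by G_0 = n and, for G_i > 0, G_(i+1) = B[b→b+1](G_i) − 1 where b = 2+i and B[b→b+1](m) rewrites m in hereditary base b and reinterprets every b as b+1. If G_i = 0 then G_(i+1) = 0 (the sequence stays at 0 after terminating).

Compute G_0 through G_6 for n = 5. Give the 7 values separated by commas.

5, 27, 255, 467, 775, 1197, 1751

(0) 5|_2 = 2^2 + 1 ↦ 3^3 + 1|_3 = 28 ⇒ 27
(1) 27|_3 = 3^3 ↦ 4^4|_4 = 256 ⇒ 255
(2) 255|_4 = 3·4^3 + 3·4^2 + 3·4 + 3 ↦ 3·5^3 + 3·5^2 + 3·5 + 3|_5 = 468 ⇒ 467
(3) 467|_5 = 3·5^3 + 3·5^2 + 3·5 + 2 ↦ 3·6^3 + 3·6^2 + 3·6 + 2|_6 = 776 ⇒ 775
(4) 775|_6 = 3·6^3 + 3·6^2 + 3·6 + 1 ↦ 3·7^3 + 3·7^2 + 3·7 + 1|_7 = 1198 ⇒ 1197
(5) 1197|_7 = 3·7^3 + 3·7^2 + 3·7 ↦ 3·8^3 + 3·8^2 + 3·8|_8 = 1752 ⇒ 1751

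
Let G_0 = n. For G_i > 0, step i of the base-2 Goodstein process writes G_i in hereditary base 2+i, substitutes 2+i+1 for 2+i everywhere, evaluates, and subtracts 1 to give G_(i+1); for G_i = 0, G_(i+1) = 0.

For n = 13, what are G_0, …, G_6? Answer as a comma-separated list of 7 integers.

step 0: 13 = 2^(2 + 1) + 2^2 + 1; sub 3 for 2: 3^(3 + 1) + 3^3 + 1; = 109; G_1 = 109−1 = 108
step 1: 108 = 3^(3 + 1) + 3^3; sub 4 for 3: 4^(4 + 1) + 4^4; = 1280; G_2 = 1280−1 = 1279
step 2: 1279 = 4^(4 + 1) + 3·4^3 + 3·4^2 + 3·4 + 3; sub 5 for 4: 5^(5 + 1) + 3·5^3 + 3·5^2 + 3·5 + 3; = 16093; G_3 = 16093−1 = 16092
step 3: 16092 = 5^(5 + 1) + 3·5^3 + 3·5^2 + 3·5 + 2; sub 6 for 5: 6^(6 + 1) + 3·6^3 + 3·6^2 + 3·6 + 2; = 280712; G_4 = 280712−1 = 280711
step 4: 280711 = 6^(6 + 1) + 3·6^3 + 3·6^2 + 3·6 + 1; sub 7 for 6: 7^(7 + 1) + 3·7^3 + 3·7^2 + 3·7 + 1; = 5765999; G_5 = 5765999−1 = 5765998
step 5: 5765998 = 7^(7 + 1) + 3·7^3 + 3·7^2 + 3·7; sub 8 for 7: 8^(8 + 1) + 3·8^3 + 3·8^2 + 3·8; = 134219480; G_6 = 134219480−1 = 134219479

13, 108, 1279, 16092, 280711, 5765998, 134219479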